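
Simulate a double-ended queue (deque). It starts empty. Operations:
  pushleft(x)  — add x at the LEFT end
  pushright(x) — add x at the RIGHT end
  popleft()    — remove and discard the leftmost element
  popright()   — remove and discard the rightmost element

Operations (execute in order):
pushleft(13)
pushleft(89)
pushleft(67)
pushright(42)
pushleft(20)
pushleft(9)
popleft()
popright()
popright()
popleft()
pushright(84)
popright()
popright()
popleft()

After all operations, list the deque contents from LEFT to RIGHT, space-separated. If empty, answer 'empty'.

pushleft(13): [13]
pushleft(89): [89, 13]
pushleft(67): [67, 89, 13]
pushright(42): [67, 89, 13, 42]
pushleft(20): [20, 67, 89, 13, 42]
pushleft(9): [9, 20, 67, 89, 13, 42]
popleft(): [20, 67, 89, 13, 42]
popright(): [20, 67, 89, 13]
popright(): [20, 67, 89]
popleft(): [67, 89]
pushright(84): [67, 89, 84]
popright(): [67, 89]
popright(): [67]
popleft(): []

Answer: empty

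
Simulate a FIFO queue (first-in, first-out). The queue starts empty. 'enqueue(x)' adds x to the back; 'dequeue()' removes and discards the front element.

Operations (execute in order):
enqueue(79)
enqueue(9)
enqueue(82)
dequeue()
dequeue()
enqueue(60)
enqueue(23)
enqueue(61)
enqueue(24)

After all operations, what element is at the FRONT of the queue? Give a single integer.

Answer: 82

Derivation:
enqueue(79): queue = [79]
enqueue(9): queue = [79, 9]
enqueue(82): queue = [79, 9, 82]
dequeue(): queue = [9, 82]
dequeue(): queue = [82]
enqueue(60): queue = [82, 60]
enqueue(23): queue = [82, 60, 23]
enqueue(61): queue = [82, 60, 23, 61]
enqueue(24): queue = [82, 60, 23, 61, 24]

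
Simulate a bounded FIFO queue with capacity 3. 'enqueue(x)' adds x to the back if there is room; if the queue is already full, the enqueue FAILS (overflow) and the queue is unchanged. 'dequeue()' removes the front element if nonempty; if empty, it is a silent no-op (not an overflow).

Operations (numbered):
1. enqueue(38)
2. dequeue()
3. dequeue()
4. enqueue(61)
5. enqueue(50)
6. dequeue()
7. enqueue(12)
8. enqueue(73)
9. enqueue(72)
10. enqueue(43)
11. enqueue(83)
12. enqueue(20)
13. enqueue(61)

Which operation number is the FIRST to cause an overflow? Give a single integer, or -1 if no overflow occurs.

1. enqueue(38): size=1
2. dequeue(): size=0
3. dequeue(): empty, no-op, size=0
4. enqueue(61): size=1
5. enqueue(50): size=2
6. dequeue(): size=1
7. enqueue(12): size=2
8. enqueue(73): size=3
9. enqueue(72): size=3=cap → OVERFLOW (fail)
10. enqueue(43): size=3=cap → OVERFLOW (fail)
11. enqueue(83): size=3=cap → OVERFLOW (fail)
12. enqueue(20): size=3=cap → OVERFLOW (fail)
13. enqueue(61): size=3=cap → OVERFLOW (fail)

Answer: 9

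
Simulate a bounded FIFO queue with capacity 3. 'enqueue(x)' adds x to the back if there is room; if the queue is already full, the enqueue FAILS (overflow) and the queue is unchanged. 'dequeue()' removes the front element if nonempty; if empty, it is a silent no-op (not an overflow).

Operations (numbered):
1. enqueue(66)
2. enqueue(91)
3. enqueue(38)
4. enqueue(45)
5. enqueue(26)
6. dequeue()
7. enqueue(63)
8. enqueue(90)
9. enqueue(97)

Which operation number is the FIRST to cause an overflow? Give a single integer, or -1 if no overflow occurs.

1. enqueue(66): size=1
2. enqueue(91): size=2
3. enqueue(38): size=3
4. enqueue(45): size=3=cap → OVERFLOW (fail)
5. enqueue(26): size=3=cap → OVERFLOW (fail)
6. dequeue(): size=2
7. enqueue(63): size=3
8. enqueue(90): size=3=cap → OVERFLOW (fail)
9. enqueue(97): size=3=cap → OVERFLOW (fail)

Answer: 4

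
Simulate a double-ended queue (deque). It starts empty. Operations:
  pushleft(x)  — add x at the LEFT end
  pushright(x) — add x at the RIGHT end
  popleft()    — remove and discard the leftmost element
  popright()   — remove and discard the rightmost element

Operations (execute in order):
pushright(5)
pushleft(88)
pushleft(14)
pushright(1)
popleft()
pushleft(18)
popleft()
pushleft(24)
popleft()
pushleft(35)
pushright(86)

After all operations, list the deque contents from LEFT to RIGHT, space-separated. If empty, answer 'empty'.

pushright(5): [5]
pushleft(88): [88, 5]
pushleft(14): [14, 88, 5]
pushright(1): [14, 88, 5, 1]
popleft(): [88, 5, 1]
pushleft(18): [18, 88, 5, 1]
popleft(): [88, 5, 1]
pushleft(24): [24, 88, 5, 1]
popleft(): [88, 5, 1]
pushleft(35): [35, 88, 5, 1]
pushright(86): [35, 88, 5, 1, 86]

Answer: 35 88 5 1 86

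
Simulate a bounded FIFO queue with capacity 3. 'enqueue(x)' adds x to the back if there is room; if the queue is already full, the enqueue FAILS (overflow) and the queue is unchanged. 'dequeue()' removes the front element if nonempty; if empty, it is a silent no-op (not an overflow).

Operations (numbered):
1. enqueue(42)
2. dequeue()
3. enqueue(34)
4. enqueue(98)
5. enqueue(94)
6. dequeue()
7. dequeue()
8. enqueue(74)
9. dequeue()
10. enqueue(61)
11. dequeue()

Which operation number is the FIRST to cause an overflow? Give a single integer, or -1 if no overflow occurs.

1. enqueue(42): size=1
2. dequeue(): size=0
3. enqueue(34): size=1
4. enqueue(98): size=2
5. enqueue(94): size=3
6. dequeue(): size=2
7. dequeue(): size=1
8. enqueue(74): size=2
9. dequeue(): size=1
10. enqueue(61): size=2
11. dequeue(): size=1

Answer: -1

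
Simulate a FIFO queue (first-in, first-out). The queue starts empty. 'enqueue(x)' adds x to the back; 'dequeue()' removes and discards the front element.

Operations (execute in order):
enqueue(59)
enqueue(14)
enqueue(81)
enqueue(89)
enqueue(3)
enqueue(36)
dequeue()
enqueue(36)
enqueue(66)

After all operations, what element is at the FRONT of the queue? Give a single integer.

Answer: 14

Derivation:
enqueue(59): queue = [59]
enqueue(14): queue = [59, 14]
enqueue(81): queue = [59, 14, 81]
enqueue(89): queue = [59, 14, 81, 89]
enqueue(3): queue = [59, 14, 81, 89, 3]
enqueue(36): queue = [59, 14, 81, 89, 3, 36]
dequeue(): queue = [14, 81, 89, 3, 36]
enqueue(36): queue = [14, 81, 89, 3, 36, 36]
enqueue(66): queue = [14, 81, 89, 3, 36, 36, 66]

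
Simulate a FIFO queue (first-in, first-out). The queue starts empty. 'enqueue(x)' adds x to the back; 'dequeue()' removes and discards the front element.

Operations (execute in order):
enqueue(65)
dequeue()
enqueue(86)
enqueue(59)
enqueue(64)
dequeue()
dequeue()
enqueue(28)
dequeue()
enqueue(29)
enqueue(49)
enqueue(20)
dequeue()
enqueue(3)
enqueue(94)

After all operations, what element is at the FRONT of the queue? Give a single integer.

Answer: 29

Derivation:
enqueue(65): queue = [65]
dequeue(): queue = []
enqueue(86): queue = [86]
enqueue(59): queue = [86, 59]
enqueue(64): queue = [86, 59, 64]
dequeue(): queue = [59, 64]
dequeue(): queue = [64]
enqueue(28): queue = [64, 28]
dequeue(): queue = [28]
enqueue(29): queue = [28, 29]
enqueue(49): queue = [28, 29, 49]
enqueue(20): queue = [28, 29, 49, 20]
dequeue(): queue = [29, 49, 20]
enqueue(3): queue = [29, 49, 20, 3]
enqueue(94): queue = [29, 49, 20, 3, 94]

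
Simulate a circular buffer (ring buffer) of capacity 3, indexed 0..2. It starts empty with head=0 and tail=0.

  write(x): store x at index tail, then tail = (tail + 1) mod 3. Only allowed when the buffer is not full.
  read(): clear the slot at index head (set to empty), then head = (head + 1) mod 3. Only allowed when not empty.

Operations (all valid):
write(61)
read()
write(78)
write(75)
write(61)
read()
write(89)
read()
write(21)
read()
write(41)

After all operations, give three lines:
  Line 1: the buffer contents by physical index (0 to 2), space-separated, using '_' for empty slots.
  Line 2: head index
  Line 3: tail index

Answer: 41 89 21
1
1

Derivation:
write(61): buf=[61 _ _], head=0, tail=1, size=1
read(): buf=[_ _ _], head=1, tail=1, size=0
write(78): buf=[_ 78 _], head=1, tail=2, size=1
write(75): buf=[_ 78 75], head=1, tail=0, size=2
write(61): buf=[61 78 75], head=1, tail=1, size=3
read(): buf=[61 _ 75], head=2, tail=1, size=2
write(89): buf=[61 89 75], head=2, tail=2, size=3
read(): buf=[61 89 _], head=0, tail=2, size=2
write(21): buf=[61 89 21], head=0, tail=0, size=3
read(): buf=[_ 89 21], head=1, tail=0, size=2
write(41): buf=[41 89 21], head=1, tail=1, size=3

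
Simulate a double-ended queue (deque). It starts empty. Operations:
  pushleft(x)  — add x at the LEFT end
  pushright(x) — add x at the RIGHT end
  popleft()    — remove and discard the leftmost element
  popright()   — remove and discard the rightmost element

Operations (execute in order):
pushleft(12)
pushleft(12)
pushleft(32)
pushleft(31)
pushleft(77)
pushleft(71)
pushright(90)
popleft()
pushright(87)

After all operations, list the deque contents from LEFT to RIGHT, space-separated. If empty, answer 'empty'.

pushleft(12): [12]
pushleft(12): [12, 12]
pushleft(32): [32, 12, 12]
pushleft(31): [31, 32, 12, 12]
pushleft(77): [77, 31, 32, 12, 12]
pushleft(71): [71, 77, 31, 32, 12, 12]
pushright(90): [71, 77, 31, 32, 12, 12, 90]
popleft(): [77, 31, 32, 12, 12, 90]
pushright(87): [77, 31, 32, 12, 12, 90, 87]

Answer: 77 31 32 12 12 90 87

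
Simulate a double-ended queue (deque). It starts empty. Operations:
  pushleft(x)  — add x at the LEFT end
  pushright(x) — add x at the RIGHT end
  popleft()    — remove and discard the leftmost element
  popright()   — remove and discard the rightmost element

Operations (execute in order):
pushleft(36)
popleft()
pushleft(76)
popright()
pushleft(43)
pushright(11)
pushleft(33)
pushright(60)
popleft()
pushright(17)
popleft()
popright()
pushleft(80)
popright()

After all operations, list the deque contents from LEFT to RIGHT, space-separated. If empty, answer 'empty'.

pushleft(36): [36]
popleft(): []
pushleft(76): [76]
popright(): []
pushleft(43): [43]
pushright(11): [43, 11]
pushleft(33): [33, 43, 11]
pushright(60): [33, 43, 11, 60]
popleft(): [43, 11, 60]
pushright(17): [43, 11, 60, 17]
popleft(): [11, 60, 17]
popright(): [11, 60]
pushleft(80): [80, 11, 60]
popright(): [80, 11]

Answer: 80 11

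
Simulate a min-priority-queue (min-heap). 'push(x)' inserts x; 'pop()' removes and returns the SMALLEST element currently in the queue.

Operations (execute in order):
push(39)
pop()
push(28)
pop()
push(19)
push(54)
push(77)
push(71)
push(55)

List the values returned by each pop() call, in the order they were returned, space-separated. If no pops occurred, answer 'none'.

Answer: 39 28

Derivation:
push(39): heap contents = [39]
pop() → 39: heap contents = []
push(28): heap contents = [28]
pop() → 28: heap contents = []
push(19): heap contents = [19]
push(54): heap contents = [19, 54]
push(77): heap contents = [19, 54, 77]
push(71): heap contents = [19, 54, 71, 77]
push(55): heap contents = [19, 54, 55, 71, 77]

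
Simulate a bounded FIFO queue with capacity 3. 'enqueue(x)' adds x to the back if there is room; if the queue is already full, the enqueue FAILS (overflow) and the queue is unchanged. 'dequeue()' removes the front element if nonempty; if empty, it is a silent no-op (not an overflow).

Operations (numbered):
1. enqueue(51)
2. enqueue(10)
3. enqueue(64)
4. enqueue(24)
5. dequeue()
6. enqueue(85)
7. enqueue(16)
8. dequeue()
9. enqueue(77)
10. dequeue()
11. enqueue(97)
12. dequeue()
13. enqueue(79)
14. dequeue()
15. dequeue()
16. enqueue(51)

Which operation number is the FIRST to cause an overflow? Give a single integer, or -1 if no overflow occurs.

Answer: 4

Derivation:
1. enqueue(51): size=1
2. enqueue(10): size=2
3. enqueue(64): size=3
4. enqueue(24): size=3=cap → OVERFLOW (fail)
5. dequeue(): size=2
6. enqueue(85): size=3
7. enqueue(16): size=3=cap → OVERFLOW (fail)
8. dequeue(): size=2
9. enqueue(77): size=3
10. dequeue(): size=2
11. enqueue(97): size=3
12. dequeue(): size=2
13. enqueue(79): size=3
14. dequeue(): size=2
15. dequeue(): size=1
16. enqueue(51): size=2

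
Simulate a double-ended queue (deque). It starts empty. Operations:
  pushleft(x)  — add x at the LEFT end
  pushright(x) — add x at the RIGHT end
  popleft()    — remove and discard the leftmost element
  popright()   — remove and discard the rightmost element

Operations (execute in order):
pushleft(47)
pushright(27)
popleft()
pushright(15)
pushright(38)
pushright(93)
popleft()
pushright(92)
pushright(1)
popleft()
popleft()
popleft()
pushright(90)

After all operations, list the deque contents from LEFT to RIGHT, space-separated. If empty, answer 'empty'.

pushleft(47): [47]
pushright(27): [47, 27]
popleft(): [27]
pushright(15): [27, 15]
pushright(38): [27, 15, 38]
pushright(93): [27, 15, 38, 93]
popleft(): [15, 38, 93]
pushright(92): [15, 38, 93, 92]
pushright(1): [15, 38, 93, 92, 1]
popleft(): [38, 93, 92, 1]
popleft(): [93, 92, 1]
popleft(): [92, 1]
pushright(90): [92, 1, 90]

Answer: 92 1 90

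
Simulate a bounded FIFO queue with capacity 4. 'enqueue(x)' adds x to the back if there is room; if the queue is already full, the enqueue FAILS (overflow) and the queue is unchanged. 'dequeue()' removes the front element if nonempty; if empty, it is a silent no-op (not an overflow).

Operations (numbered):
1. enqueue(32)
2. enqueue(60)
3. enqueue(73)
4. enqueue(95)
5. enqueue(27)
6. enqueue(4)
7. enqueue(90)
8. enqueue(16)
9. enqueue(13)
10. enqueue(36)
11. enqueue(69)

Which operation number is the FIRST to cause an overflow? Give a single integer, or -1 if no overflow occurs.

Answer: 5

Derivation:
1. enqueue(32): size=1
2. enqueue(60): size=2
3. enqueue(73): size=3
4. enqueue(95): size=4
5. enqueue(27): size=4=cap → OVERFLOW (fail)
6. enqueue(4): size=4=cap → OVERFLOW (fail)
7. enqueue(90): size=4=cap → OVERFLOW (fail)
8. enqueue(16): size=4=cap → OVERFLOW (fail)
9. enqueue(13): size=4=cap → OVERFLOW (fail)
10. enqueue(36): size=4=cap → OVERFLOW (fail)
11. enqueue(69): size=4=cap → OVERFLOW (fail)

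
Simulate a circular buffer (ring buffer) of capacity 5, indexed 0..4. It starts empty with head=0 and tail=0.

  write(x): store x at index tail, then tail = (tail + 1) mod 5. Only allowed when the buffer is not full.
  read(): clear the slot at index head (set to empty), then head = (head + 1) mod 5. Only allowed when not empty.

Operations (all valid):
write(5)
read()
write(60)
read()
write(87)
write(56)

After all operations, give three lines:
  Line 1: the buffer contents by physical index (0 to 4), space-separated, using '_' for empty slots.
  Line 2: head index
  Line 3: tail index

write(5): buf=[5 _ _ _ _], head=0, tail=1, size=1
read(): buf=[_ _ _ _ _], head=1, tail=1, size=0
write(60): buf=[_ 60 _ _ _], head=1, tail=2, size=1
read(): buf=[_ _ _ _ _], head=2, tail=2, size=0
write(87): buf=[_ _ 87 _ _], head=2, tail=3, size=1
write(56): buf=[_ _ 87 56 _], head=2, tail=4, size=2

Answer: _ _ 87 56 _
2
4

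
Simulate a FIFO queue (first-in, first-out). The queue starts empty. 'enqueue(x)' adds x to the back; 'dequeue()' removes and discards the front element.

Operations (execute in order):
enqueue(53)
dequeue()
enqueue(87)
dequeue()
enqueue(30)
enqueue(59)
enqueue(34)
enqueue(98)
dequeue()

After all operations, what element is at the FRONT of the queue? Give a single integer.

Answer: 59

Derivation:
enqueue(53): queue = [53]
dequeue(): queue = []
enqueue(87): queue = [87]
dequeue(): queue = []
enqueue(30): queue = [30]
enqueue(59): queue = [30, 59]
enqueue(34): queue = [30, 59, 34]
enqueue(98): queue = [30, 59, 34, 98]
dequeue(): queue = [59, 34, 98]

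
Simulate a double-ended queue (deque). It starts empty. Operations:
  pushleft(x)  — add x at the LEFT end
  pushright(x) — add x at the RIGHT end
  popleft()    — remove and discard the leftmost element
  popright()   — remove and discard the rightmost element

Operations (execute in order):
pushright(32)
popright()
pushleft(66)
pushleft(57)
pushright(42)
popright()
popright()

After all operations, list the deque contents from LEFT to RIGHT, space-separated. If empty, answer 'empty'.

pushright(32): [32]
popright(): []
pushleft(66): [66]
pushleft(57): [57, 66]
pushright(42): [57, 66, 42]
popright(): [57, 66]
popright(): [57]

Answer: 57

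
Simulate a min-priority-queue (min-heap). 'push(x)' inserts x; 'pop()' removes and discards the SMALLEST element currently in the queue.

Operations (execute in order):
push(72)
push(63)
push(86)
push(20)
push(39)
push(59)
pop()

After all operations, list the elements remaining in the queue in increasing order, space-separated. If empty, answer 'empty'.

Answer: 39 59 63 72 86

Derivation:
push(72): heap contents = [72]
push(63): heap contents = [63, 72]
push(86): heap contents = [63, 72, 86]
push(20): heap contents = [20, 63, 72, 86]
push(39): heap contents = [20, 39, 63, 72, 86]
push(59): heap contents = [20, 39, 59, 63, 72, 86]
pop() → 20: heap contents = [39, 59, 63, 72, 86]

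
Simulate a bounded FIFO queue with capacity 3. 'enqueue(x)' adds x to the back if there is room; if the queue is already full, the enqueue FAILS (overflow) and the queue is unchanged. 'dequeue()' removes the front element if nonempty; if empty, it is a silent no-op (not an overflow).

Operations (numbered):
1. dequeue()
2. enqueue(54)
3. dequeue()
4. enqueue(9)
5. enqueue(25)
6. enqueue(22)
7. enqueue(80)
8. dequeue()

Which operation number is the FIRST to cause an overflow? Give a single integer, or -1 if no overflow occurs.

Answer: 7

Derivation:
1. dequeue(): empty, no-op, size=0
2. enqueue(54): size=1
3. dequeue(): size=0
4. enqueue(9): size=1
5. enqueue(25): size=2
6. enqueue(22): size=3
7. enqueue(80): size=3=cap → OVERFLOW (fail)
8. dequeue(): size=2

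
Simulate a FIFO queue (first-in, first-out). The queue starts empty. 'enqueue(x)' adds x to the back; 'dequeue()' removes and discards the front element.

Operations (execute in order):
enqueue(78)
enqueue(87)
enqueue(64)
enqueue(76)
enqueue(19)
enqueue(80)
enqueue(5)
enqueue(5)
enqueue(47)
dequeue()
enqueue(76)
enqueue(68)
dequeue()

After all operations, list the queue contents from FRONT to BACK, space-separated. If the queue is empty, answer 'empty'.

enqueue(78): [78]
enqueue(87): [78, 87]
enqueue(64): [78, 87, 64]
enqueue(76): [78, 87, 64, 76]
enqueue(19): [78, 87, 64, 76, 19]
enqueue(80): [78, 87, 64, 76, 19, 80]
enqueue(5): [78, 87, 64, 76, 19, 80, 5]
enqueue(5): [78, 87, 64, 76, 19, 80, 5, 5]
enqueue(47): [78, 87, 64, 76, 19, 80, 5, 5, 47]
dequeue(): [87, 64, 76, 19, 80, 5, 5, 47]
enqueue(76): [87, 64, 76, 19, 80, 5, 5, 47, 76]
enqueue(68): [87, 64, 76, 19, 80, 5, 5, 47, 76, 68]
dequeue(): [64, 76, 19, 80, 5, 5, 47, 76, 68]

Answer: 64 76 19 80 5 5 47 76 68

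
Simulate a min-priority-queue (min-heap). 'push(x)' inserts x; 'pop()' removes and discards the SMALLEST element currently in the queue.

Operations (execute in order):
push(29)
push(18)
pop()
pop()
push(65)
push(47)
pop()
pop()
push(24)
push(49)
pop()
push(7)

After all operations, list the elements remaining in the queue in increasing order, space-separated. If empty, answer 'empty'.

push(29): heap contents = [29]
push(18): heap contents = [18, 29]
pop() → 18: heap contents = [29]
pop() → 29: heap contents = []
push(65): heap contents = [65]
push(47): heap contents = [47, 65]
pop() → 47: heap contents = [65]
pop() → 65: heap contents = []
push(24): heap contents = [24]
push(49): heap contents = [24, 49]
pop() → 24: heap contents = [49]
push(7): heap contents = [7, 49]

Answer: 7 49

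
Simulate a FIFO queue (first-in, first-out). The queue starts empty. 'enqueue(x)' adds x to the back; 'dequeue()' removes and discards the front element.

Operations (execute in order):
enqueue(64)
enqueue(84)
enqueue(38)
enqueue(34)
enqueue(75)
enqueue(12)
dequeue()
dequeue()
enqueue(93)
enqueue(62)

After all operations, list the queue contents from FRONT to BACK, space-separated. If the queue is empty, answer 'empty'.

Answer: 38 34 75 12 93 62

Derivation:
enqueue(64): [64]
enqueue(84): [64, 84]
enqueue(38): [64, 84, 38]
enqueue(34): [64, 84, 38, 34]
enqueue(75): [64, 84, 38, 34, 75]
enqueue(12): [64, 84, 38, 34, 75, 12]
dequeue(): [84, 38, 34, 75, 12]
dequeue(): [38, 34, 75, 12]
enqueue(93): [38, 34, 75, 12, 93]
enqueue(62): [38, 34, 75, 12, 93, 62]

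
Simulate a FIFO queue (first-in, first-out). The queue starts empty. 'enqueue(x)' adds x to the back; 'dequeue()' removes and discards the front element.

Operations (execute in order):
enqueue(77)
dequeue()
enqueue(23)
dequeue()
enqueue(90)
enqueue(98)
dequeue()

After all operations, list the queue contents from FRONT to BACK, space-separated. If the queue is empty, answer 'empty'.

enqueue(77): [77]
dequeue(): []
enqueue(23): [23]
dequeue(): []
enqueue(90): [90]
enqueue(98): [90, 98]
dequeue(): [98]

Answer: 98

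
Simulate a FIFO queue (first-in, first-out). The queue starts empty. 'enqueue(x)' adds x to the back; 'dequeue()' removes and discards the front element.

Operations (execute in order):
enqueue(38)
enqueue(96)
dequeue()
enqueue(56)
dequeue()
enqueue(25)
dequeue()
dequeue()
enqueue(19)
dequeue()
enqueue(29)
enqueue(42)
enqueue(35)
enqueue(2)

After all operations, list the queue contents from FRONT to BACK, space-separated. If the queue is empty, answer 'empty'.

enqueue(38): [38]
enqueue(96): [38, 96]
dequeue(): [96]
enqueue(56): [96, 56]
dequeue(): [56]
enqueue(25): [56, 25]
dequeue(): [25]
dequeue(): []
enqueue(19): [19]
dequeue(): []
enqueue(29): [29]
enqueue(42): [29, 42]
enqueue(35): [29, 42, 35]
enqueue(2): [29, 42, 35, 2]

Answer: 29 42 35 2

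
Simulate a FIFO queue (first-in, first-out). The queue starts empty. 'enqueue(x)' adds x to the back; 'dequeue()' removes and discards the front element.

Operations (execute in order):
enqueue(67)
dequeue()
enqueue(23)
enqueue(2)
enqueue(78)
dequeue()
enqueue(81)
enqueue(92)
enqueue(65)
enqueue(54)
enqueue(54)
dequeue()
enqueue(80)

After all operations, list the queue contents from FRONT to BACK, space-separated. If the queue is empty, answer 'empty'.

enqueue(67): [67]
dequeue(): []
enqueue(23): [23]
enqueue(2): [23, 2]
enqueue(78): [23, 2, 78]
dequeue(): [2, 78]
enqueue(81): [2, 78, 81]
enqueue(92): [2, 78, 81, 92]
enqueue(65): [2, 78, 81, 92, 65]
enqueue(54): [2, 78, 81, 92, 65, 54]
enqueue(54): [2, 78, 81, 92, 65, 54, 54]
dequeue(): [78, 81, 92, 65, 54, 54]
enqueue(80): [78, 81, 92, 65, 54, 54, 80]

Answer: 78 81 92 65 54 54 80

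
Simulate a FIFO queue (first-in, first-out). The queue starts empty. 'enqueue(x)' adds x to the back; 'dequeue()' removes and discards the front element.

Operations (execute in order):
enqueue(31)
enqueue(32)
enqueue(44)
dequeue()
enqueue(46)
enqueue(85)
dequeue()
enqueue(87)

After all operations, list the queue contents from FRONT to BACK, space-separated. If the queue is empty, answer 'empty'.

enqueue(31): [31]
enqueue(32): [31, 32]
enqueue(44): [31, 32, 44]
dequeue(): [32, 44]
enqueue(46): [32, 44, 46]
enqueue(85): [32, 44, 46, 85]
dequeue(): [44, 46, 85]
enqueue(87): [44, 46, 85, 87]

Answer: 44 46 85 87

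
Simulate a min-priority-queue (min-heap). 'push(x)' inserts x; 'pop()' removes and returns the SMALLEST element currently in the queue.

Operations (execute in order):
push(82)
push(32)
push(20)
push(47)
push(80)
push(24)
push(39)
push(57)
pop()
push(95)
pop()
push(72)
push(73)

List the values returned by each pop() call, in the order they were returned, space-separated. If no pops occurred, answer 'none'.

Answer: 20 24

Derivation:
push(82): heap contents = [82]
push(32): heap contents = [32, 82]
push(20): heap contents = [20, 32, 82]
push(47): heap contents = [20, 32, 47, 82]
push(80): heap contents = [20, 32, 47, 80, 82]
push(24): heap contents = [20, 24, 32, 47, 80, 82]
push(39): heap contents = [20, 24, 32, 39, 47, 80, 82]
push(57): heap contents = [20, 24, 32, 39, 47, 57, 80, 82]
pop() → 20: heap contents = [24, 32, 39, 47, 57, 80, 82]
push(95): heap contents = [24, 32, 39, 47, 57, 80, 82, 95]
pop() → 24: heap contents = [32, 39, 47, 57, 80, 82, 95]
push(72): heap contents = [32, 39, 47, 57, 72, 80, 82, 95]
push(73): heap contents = [32, 39, 47, 57, 72, 73, 80, 82, 95]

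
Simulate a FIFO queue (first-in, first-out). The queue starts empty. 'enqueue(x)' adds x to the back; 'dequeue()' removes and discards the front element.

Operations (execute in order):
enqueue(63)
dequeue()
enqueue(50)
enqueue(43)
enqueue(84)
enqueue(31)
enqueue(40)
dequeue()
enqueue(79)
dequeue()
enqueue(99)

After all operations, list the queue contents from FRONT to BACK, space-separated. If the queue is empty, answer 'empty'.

enqueue(63): [63]
dequeue(): []
enqueue(50): [50]
enqueue(43): [50, 43]
enqueue(84): [50, 43, 84]
enqueue(31): [50, 43, 84, 31]
enqueue(40): [50, 43, 84, 31, 40]
dequeue(): [43, 84, 31, 40]
enqueue(79): [43, 84, 31, 40, 79]
dequeue(): [84, 31, 40, 79]
enqueue(99): [84, 31, 40, 79, 99]

Answer: 84 31 40 79 99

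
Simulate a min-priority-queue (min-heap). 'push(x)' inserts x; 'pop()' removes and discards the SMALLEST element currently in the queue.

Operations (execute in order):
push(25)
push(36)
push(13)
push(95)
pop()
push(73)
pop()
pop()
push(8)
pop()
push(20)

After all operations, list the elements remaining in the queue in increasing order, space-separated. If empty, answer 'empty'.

push(25): heap contents = [25]
push(36): heap contents = [25, 36]
push(13): heap contents = [13, 25, 36]
push(95): heap contents = [13, 25, 36, 95]
pop() → 13: heap contents = [25, 36, 95]
push(73): heap contents = [25, 36, 73, 95]
pop() → 25: heap contents = [36, 73, 95]
pop() → 36: heap contents = [73, 95]
push(8): heap contents = [8, 73, 95]
pop() → 8: heap contents = [73, 95]
push(20): heap contents = [20, 73, 95]

Answer: 20 73 95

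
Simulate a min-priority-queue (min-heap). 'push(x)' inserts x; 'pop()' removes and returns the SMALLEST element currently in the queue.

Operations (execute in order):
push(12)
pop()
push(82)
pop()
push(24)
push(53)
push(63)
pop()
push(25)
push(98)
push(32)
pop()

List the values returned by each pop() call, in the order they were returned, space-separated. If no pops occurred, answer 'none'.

push(12): heap contents = [12]
pop() → 12: heap contents = []
push(82): heap contents = [82]
pop() → 82: heap contents = []
push(24): heap contents = [24]
push(53): heap contents = [24, 53]
push(63): heap contents = [24, 53, 63]
pop() → 24: heap contents = [53, 63]
push(25): heap contents = [25, 53, 63]
push(98): heap contents = [25, 53, 63, 98]
push(32): heap contents = [25, 32, 53, 63, 98]
pop() → 25: heap contents = [32, 53, 63, 98]

Answer: 12 82 24 25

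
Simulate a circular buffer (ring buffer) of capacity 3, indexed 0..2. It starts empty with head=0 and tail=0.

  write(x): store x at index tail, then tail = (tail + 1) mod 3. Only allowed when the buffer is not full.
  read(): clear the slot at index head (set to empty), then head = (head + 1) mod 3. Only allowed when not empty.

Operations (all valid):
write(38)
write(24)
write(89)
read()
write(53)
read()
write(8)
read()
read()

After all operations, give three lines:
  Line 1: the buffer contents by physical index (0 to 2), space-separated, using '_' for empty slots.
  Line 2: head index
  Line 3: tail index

Answer: _ 8 _
1
2

Derivation:
write(38): buf=[38 _ _], head=0, tail=1, size=1
write(24): buf=[38 24 _], head=0, tail=2, size=2
write(89): buf=[38 24 89], head=0, tail=0, size=3
read(): buf=[_ 24 89], head=1, tail=0, size=2
write(53): buf=[53 24 89], head=1, tail=1, size=3
read(): buf=[53 _ 89], head=2, tail=1, size=2
write(8): buf=[53 8 89], head=2, tail=2, size=3
read(): buf=[53 8 _], head=0, tail=2, size=2
read(): buf=[_ 8 _], head=1, tail=2, size=1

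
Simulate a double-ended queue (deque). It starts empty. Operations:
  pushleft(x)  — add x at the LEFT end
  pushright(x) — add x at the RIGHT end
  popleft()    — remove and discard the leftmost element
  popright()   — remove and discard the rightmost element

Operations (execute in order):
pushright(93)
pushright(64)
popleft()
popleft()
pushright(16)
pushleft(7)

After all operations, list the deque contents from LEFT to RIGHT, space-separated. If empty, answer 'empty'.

Answer: 7 16

Derivation:
pushright(93): [93]
pushright(64): [93, 64]
popleft(): [64]
popleft(): []
pushright(16): [16]
pushleft(7): [7, 16]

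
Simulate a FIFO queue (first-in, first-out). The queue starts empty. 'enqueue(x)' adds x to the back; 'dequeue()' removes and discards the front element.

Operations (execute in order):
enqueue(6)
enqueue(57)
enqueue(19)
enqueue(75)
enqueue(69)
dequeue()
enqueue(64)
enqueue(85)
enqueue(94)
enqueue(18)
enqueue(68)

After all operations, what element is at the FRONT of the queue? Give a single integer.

Answer: 57

Derivation:
enqueue(6): queue = [6]
enqueue(57): queue = [6, 57]
enqueue(19): queue = [6, 57, 19]
enqueue(75): queue = [6, 57, 19, 75]
enqueue(69): queue = [6, 57, 19, 75, 69]
dequeue(): queue = [57, 19, 75, 69]
enqueue(64): queue = [57, 19, 75, 69, 64]
enqueue(85): queue = [57, 19, 75, 69, 64, 85]
enqueue(94): queue = [57, 19, 75, 69, 64, 85, 94]
enqueue(18): queue = [57, 19, 75, 69, 64, 85, 94, 18]
enqueue(68): queue = [57, 19, 75, 69, 64, 85, 94, 18, 68]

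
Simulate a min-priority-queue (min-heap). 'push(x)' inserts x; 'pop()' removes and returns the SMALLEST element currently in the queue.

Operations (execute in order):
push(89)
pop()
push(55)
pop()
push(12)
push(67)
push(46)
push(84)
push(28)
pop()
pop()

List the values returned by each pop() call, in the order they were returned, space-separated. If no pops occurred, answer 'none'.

push(89): heap contents = [89]
pop() → 89: heap contents = []
push(55): heap contents = [55]
pop() → 55: heap contents = []
push(12): heap contents = [12]
push(67): heap contents = [12, 67]
push(46): heap contents = [12, 46, 67]
push(84): heap contents = [12, 46, 67, 84]
push(28): heap contents = [12, 28, 46, 67, 84]
pop() → 12: heap contents = [28, 46, 67, 84]
pop() → 28: heap contents = [46, 67, 84]

Answer: 89 55 12 28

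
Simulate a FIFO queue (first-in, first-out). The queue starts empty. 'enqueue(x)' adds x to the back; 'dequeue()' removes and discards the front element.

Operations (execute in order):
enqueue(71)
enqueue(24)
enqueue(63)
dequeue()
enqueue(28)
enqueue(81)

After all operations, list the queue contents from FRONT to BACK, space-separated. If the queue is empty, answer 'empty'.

enqueue(71): [71]
enqueue(24): [71, 24]
enqueue(63): [71, 24, 63]
dequeue(): [24, 63]
enqueue(28): [24, 63, 28]
enqueue(81): [24, 63, 28, 81]

Answer: 24 63 28 81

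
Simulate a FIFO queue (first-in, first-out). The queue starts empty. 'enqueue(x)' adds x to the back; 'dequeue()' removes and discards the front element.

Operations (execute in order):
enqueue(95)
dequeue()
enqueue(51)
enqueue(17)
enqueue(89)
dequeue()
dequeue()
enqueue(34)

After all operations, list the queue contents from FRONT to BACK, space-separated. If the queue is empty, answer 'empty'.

enqueue(95): [95]
dequeue(): []
enqueue(51): [51]
enqueue(17): [51, 17]
enqueue(89): [51, 17, 89]
dequeue(): [17, 89]
dequeue(): [89]
enqueue(34): [89, 34]

Answer: 89 34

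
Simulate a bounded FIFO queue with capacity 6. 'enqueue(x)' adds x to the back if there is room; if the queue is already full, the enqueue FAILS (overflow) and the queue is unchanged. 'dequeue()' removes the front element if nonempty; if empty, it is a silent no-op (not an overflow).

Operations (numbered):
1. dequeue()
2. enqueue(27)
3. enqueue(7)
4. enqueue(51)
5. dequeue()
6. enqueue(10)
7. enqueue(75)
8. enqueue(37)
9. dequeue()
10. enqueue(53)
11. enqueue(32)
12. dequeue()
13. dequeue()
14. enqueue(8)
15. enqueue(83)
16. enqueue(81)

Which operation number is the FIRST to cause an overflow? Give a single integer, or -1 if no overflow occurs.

Answer: 16

Derivation:
1. dequeue(): empty, no-op, size=0
2. enqueue(27): size=1
3. enqueue(7): size=2
4. enqueue(51): size=3
5. dequeue(): size=2
6. enqueue(10): size=3
7. enqueue(75): size=4
8. enqueue(37): size=5
9. dequeue(): size=4
10. enqueue(53): size=5
11. enqueue(32): size=6
12. dequeue(): size=5
13. dequeue(): size=4
14. enqueue(8): size=5
15. enqueue(83): size=6
16. enqueue(81): size=6=cap → OVERFLOW (fail)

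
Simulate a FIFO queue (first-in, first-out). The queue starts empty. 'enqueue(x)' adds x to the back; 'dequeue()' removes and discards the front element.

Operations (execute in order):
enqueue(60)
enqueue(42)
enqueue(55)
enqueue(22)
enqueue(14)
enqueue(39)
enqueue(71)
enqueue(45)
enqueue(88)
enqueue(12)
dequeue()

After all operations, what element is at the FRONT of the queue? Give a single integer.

Answer: 42

Derivation:
enqueue(60): queue = [60]
enqueue(42): queue = [60, 42]
enqueue(55): queue = [60, 42, 55]
enqueue(22): queue = [60, 42, 55, 22]
enqueue(14): queue = [60, 42, 55, 22, 14]
enqueue(39): queue = [60, 42, 55, 22, 14, 39]
enqueue(71): queue = [60, 42, 55, 22, 14, 39, 71]
enqueue(45): queue = [60, 42, 55, 22, 14, 39, 71, 45]
enqueue(88): queue = [60, 42, 55, 22, 14, 39, 71, 45, 88]
enqueue(12): queue = [60, 42, 55, 22, 14, 39, 71, 45, 88, 12]
dequeue(): queue = [42, 55, 22, 14, 39, 71, 45, 88, 12]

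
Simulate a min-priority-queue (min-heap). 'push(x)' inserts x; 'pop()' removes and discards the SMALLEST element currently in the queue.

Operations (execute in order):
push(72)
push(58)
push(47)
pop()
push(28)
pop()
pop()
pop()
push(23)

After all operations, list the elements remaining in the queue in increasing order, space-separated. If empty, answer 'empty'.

Answer: 23

Derivation:
push(72): heap contents = [72]
push(58): heap contents = [58, 72]
push(47): heap contents = [47, 58, 72]
pop() → 47: heap contents = [58, 72]
push(28): heap contents = [28, 58, 72]
pop() → 28: heap contents = [58, 72]
pop() → 58: heap contents = [72]
pop() → 72: heap contents = []
push(23): heap contents = [23]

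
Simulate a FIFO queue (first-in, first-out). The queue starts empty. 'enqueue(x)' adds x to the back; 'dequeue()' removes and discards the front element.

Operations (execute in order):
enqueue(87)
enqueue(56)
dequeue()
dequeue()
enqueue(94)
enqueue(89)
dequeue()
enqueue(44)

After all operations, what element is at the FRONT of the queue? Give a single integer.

enqueue(87): queue = [87]
enqueue(56): queue = [87, 56]
dequeue(): queue = [56]
dequeue(): queue = []
enqueue(94): queue = [94]
enqueue(89): queue = [94, 89]
dequeue(): queue = [89]
enqueue(44): queue = [89, 44]

Answer: 89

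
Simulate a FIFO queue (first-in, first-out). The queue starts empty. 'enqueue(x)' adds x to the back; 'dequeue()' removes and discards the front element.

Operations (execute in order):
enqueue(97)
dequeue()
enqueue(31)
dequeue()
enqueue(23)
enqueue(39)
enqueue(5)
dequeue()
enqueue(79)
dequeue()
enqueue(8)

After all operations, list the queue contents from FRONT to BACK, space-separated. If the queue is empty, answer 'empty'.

Answer: 5 79 8

Derivation:
enqueue(97): [97]
dequeue(): []
enqueue(31): [31]
dequeue(): []
enqueue(23): [23]
enqueue(39): [23, 39]
enqueue(5): [23, 39, 5]
dequeue(): [39, 5]
enqueue(79): [39, 5, 79]
dequeue(): [5, 79]
enqueue(8): [5, 79, 8]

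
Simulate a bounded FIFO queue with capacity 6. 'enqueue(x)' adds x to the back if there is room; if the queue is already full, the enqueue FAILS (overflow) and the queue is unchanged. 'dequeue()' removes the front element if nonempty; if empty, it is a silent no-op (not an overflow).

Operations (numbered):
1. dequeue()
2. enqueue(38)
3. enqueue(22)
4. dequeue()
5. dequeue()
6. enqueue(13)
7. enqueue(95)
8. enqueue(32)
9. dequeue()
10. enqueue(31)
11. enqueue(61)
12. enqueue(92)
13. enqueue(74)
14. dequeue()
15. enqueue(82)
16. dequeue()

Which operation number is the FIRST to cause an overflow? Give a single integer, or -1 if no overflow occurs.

Answer: -1

Derivation:
1. dequeue(): empty, no-op, size=0
2. enqueue(38): size=1
3. enqueue(22): size=2
4. dequeue(): size=1
5. dequeue(): size=0
6. enqueue(13): size=1
7. enqueue(95): size=2
8. enqueue(32): size=3
9. dequeue(): size=2
10. enqueue(31): size=3
11. enqueue(61): size=4
12. enqueue(92): size=5
13. enqueue(74): size=6
14. dequeue(): size=5
15. enqueue(82): size=6
16. dequeue(): size=5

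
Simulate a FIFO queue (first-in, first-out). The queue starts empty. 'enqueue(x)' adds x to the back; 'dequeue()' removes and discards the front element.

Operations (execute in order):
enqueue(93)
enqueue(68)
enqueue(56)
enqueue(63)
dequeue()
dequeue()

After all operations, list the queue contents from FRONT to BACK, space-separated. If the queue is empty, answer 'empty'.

Answer: 56 63

Derivation:
enqueue(93): [93]
enqueue(68): [93, 68]
enqueue(56): [93, 68, 56]
enqueue(63): [93, 68, 56, 63]
dequeue(): [68, 56, 63]
dequeue(): [56, 63]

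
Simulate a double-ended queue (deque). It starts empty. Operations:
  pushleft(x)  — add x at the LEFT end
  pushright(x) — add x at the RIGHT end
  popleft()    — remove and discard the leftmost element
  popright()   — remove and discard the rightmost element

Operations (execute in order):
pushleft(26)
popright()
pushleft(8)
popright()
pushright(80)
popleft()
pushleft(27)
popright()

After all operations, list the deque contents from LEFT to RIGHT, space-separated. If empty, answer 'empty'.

pushleft(26): [26]
popright(): []
pushleft(8): [8]
popright(): []
pushright(80): [80]
popleft(): []
pushleft(27): [27]
popright(): []

Answer: empty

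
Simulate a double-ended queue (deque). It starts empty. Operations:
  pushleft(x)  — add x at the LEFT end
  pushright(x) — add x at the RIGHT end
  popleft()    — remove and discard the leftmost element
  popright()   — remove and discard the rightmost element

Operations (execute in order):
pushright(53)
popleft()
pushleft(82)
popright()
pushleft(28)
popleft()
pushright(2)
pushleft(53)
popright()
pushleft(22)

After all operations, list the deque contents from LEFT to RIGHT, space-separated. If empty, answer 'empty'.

pushright(53): [53]
popleft(): []
pushleft(82): [82]
popright(): []
pushleft(28): [28]
popleft(): []
pushright(2): [2]
pushleft(53): [53, 2]
popright(): [53]
pushleft(22): [22, 53]

Answer: 22 53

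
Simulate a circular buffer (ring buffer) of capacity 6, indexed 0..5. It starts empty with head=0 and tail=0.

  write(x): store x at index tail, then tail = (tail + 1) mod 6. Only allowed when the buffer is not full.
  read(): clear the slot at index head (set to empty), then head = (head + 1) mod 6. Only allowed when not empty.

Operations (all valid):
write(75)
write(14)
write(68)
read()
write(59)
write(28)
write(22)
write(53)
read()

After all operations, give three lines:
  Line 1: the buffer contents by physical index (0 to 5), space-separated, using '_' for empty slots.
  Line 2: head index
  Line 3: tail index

Answer: 53 _ 68 59 28 22
2
1

Derivation:
write(75): buf=[75 _ _ _ _ _], head=0, tail=1, size=1
write(14): buf=[75 14 _ _ _ _], head=0, tail=2, size=2
write(68): buf=[75 14 68 _ _ _], head=0, tail=3, size=3
read(): buf=[_ 14 68 _ _ _], head=1, tail=3, size=2
write(59): buf=[_ 14 68 59 _ _], head=1, tail=4, size=3
write(28): buf=[_ 14 68 59 28 _], head=1, tail=5, size=4
write(22): buf=[_ 14 68 59 28 22], head=1, tail=0, size=5
write(53): buf=[53 14 68 59 28 22], head=1, tail=1, size=6
read(): buf=[53 _ 68 59 28 22], head=2, tail=1, size=5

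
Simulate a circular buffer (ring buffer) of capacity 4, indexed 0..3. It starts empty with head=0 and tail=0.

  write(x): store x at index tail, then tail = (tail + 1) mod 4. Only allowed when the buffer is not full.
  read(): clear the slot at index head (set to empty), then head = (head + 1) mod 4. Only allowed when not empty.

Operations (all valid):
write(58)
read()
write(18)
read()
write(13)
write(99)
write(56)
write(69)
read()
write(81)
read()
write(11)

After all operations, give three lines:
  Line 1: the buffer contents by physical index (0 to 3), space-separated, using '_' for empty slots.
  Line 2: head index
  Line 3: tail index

write(58): buf=[58 _ _ _], head=0, tail=1, size=1
read(): buf=[_ _ _ _], head=1, tail=1, size=0
write(18): buf=[_ 18 _ _], head=1, tail=2, size=1
read(): buf=[_ _ _ _], head=2, tail=2, size=0
write(13): buf=[_ _ 13 _], head=2, tail=3, size=1
write(99): buf=[_ _ 13 99], head=2, tail=0, size=2
write(56): buf=[56 _ 13 99], head=2, tail=1, size=3
write(69): buf=[56 69 13 99], head=2, tail=2, size=4
read(): buf=[56 69 _ 99], head=3, tail=2, size=3
write(81): buf=[56 69 81 99], head=3, tail=3, size=4
read(): buf=[56 69 81 _], head=0, tail=3, size=3
write(11): buf=[56 69 81 11], head=0, tail=0, size=4

Answer: 56 69 81 11
0
0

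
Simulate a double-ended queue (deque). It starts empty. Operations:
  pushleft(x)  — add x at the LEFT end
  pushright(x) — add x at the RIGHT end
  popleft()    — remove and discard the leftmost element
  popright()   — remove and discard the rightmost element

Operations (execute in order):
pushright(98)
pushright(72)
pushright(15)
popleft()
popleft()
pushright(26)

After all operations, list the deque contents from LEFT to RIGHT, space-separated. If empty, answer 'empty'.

pushright(98): [98]
pushright(72): [98, 72]
pushright(15): [98, 72, 15]
popleft(): [72, 15]
popleft(): [15]
pushright(26): [15, 26]

Answer: 15 26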